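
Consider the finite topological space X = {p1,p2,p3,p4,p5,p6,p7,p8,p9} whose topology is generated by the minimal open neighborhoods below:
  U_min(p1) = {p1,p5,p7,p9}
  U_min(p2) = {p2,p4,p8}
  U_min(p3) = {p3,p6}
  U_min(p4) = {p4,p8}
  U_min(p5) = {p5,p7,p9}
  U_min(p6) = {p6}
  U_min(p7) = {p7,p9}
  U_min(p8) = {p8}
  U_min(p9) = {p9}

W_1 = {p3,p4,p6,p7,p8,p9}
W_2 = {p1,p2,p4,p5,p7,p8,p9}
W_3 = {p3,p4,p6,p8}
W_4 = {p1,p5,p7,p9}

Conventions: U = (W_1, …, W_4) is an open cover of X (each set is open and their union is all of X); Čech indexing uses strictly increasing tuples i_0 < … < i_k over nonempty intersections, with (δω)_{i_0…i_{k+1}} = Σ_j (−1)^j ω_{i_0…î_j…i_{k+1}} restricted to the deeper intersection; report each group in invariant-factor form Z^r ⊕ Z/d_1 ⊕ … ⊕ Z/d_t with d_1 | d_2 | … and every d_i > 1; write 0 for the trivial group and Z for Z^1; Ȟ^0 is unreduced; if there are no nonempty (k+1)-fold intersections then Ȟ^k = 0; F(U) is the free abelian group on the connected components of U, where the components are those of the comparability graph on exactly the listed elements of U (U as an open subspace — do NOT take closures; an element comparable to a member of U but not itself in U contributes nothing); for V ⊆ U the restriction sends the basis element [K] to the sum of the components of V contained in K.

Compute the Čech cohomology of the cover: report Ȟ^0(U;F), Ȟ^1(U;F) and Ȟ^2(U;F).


Ȟ^0 = Z^3; Ȟ^1 = 0; Ȟ^2 = 0

intersection data:
  W12={p4,p7,p8,p9} W13={p3,p4,p6,p8} W14={p7,p9} W23={p4,p8} W24={p1,p5,p7,p9}
  W123={p4,p8} W124={p7,p9}
components per intersection:
  W1: {p3,p6} {p4,p8} {p7,p9}
  W2: {p1,p5,p7,p9} {p2,p4,p8}
  W3: {p3,p6} {p4,p8}
  W4: {p1,p5,p7,p9}
  W12: {p4,p8} {p7,p9}
  W13: {p3,p6} {p4,p8}
  W14: {p7,p9}
  W23: {p4,p8}
  W24: {p1,p5,p7,p9}
  W123: {p4,p8}
  W124: {p7,p9}
C dims 8,7,2; δ0: rk 5, SNF 1^5; δ1: rk 2, SNF 1^2
Ȟ^0 = (8 − 5) − 0 = 3, so Ȟ^0 ≅ Z^3
Ȟ^1 = (7 − 2) − 5 = 0, so Ȟ^1 ≅ 0
Ȟ^2 = (2 − 0) − 2 = 0, so Ȟ^2 ≅ 0


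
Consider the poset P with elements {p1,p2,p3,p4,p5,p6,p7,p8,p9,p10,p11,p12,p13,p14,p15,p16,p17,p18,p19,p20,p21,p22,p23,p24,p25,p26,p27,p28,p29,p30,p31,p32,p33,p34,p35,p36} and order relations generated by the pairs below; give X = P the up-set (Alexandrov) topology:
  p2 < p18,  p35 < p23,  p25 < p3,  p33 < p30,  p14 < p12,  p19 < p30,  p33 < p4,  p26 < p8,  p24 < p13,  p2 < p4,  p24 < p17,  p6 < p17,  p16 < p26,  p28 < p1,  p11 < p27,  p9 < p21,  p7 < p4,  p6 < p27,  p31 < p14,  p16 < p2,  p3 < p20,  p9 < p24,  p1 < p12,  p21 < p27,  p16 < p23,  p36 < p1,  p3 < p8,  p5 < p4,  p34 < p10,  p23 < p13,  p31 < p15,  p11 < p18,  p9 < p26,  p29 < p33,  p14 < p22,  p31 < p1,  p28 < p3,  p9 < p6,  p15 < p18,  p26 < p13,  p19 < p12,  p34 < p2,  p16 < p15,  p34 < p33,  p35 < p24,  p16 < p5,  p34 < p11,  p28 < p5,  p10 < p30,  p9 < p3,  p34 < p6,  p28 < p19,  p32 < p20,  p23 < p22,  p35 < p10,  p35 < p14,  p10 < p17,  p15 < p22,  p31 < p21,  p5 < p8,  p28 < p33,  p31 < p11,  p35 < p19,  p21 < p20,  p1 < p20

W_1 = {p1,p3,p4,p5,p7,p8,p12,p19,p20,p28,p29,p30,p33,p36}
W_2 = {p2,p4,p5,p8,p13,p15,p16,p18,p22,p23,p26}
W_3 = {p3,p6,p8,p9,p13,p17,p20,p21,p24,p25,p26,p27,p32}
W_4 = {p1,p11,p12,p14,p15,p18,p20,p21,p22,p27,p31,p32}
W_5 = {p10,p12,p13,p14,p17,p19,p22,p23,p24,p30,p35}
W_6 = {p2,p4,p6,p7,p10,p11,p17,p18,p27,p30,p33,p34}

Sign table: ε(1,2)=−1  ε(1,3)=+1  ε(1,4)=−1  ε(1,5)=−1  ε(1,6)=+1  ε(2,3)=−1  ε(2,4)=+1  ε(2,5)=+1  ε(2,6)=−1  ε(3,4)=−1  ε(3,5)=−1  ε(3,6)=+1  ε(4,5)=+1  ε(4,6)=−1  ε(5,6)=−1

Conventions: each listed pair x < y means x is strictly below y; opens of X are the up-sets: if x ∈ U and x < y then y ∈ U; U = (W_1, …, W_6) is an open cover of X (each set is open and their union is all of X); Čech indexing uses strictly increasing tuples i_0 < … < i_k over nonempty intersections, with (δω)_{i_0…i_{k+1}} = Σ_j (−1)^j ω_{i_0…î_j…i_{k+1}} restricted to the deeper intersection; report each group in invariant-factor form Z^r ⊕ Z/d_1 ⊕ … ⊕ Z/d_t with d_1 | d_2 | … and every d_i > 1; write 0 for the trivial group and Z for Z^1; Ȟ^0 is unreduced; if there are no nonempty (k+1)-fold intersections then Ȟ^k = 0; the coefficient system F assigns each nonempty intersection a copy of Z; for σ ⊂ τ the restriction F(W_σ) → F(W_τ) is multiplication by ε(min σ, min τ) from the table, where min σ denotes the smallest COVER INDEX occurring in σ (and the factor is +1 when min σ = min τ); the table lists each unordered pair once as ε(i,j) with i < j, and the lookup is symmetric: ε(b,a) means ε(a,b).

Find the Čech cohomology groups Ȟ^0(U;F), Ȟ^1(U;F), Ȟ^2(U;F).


Ȟ^0 ≅ Z,  Ȟ^1 ≅ 0,  Ȟ^2 ≅ Z/2

intersection data:
  W12={p4,p5,p8} W13={p3,p8,p20} W14={p1,p12,p20} W15={p12,p19,p30} W16={p4,p7,p30,p33} W23={p8,p13,p26} W24={p15,p18,p22} W25={p13,p22,p23} W26={p2,p4,p18} W34={p20,p21,p27,p32} W35={p13,p17,p24} W36={p6,p17,p27} W45={p12,p14,p22} W46={p11,p18,p27} W56={p10,p17,p30}
  W123={p8} W126={p4} W134={p20} W145={p12} W156={p30} W235={p13} W245={p22} W246={p18} W346={p27} W356={p17}
C dims 6,15,10; δ0: rk 5, SNF 1^5; δ1: rk 10, SNF 1^9·2
Ȟ^0 = (6 − 5) − 0 = 1, so Ȟ^0 ≅ Z
Ȟ^1 = (15 − 10) − 5 = 0, so Ȟ^1 ≅ 0
Ȟ^2 = (10 − 0) − 10 = 0 plus torsion [2], so Ȟ^2 ≅ Z/2


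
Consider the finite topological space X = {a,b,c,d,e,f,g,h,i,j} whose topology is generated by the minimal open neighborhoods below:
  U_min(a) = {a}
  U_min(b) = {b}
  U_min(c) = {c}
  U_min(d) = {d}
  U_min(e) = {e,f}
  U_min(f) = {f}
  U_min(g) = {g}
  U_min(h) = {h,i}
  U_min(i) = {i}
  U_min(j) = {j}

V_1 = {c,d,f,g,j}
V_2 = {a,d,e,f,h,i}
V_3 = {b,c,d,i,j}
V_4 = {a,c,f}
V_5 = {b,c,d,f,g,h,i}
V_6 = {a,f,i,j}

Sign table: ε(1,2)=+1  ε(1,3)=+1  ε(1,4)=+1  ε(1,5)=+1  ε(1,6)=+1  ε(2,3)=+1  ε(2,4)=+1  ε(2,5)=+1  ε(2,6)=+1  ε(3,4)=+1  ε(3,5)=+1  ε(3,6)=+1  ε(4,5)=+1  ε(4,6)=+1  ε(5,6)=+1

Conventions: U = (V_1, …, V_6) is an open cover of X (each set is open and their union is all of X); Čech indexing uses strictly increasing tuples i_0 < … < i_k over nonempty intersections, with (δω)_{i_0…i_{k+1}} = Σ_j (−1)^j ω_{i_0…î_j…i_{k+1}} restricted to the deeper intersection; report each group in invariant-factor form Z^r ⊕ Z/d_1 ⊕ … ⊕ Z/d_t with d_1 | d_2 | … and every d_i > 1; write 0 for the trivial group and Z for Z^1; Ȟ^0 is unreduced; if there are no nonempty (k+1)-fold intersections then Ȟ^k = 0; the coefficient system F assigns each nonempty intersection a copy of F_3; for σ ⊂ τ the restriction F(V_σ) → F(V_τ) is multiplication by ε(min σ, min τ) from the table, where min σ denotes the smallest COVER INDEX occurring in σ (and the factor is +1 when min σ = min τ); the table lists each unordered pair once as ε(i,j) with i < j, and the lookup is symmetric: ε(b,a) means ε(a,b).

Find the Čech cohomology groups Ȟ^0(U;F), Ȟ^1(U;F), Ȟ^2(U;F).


Ȟ^0 ≅ Z/3, Ȟ^1 ≅ 0 and Ȟ^2 ≅ Z/3

nonempty overlaps:
  V12={d,f} V13={c,d,j} V14={c,f} V15={c,d,f,g} V16={f,j} V23={d,i} V24={a,f} V25={d,f,h,i} V26={a,f,i} V34={c} V35={b,c,d,i} V36={i,j} V45={c,f} V46={a,f} V56={f,i}
  V123={d} V124={f} V125={d,f} V126={f} V134={c} V135={c,d} V136={j} V145={c,f} V146={f} V156={f} V235={d,i} V236={i} V245={f} V246={a,f} V256={f,i} V345={c} V356={i} V456={f}
  V1235={d} V1245={f} V1246={f} V1256={f} V1345={c} V1456={f} V2356={i} V2456={f}
  V12456={f}
C dims 6,15,18,8; δ0: rk_F3 5; δ1: rk_F3 10; δ2: rk_F3 7
degree 0: 6−5−0 = 1 → Ȟ^0 ≅ Z/3
degree 1: 15−10−5 = 0 → Ȟ^1 ≅ 0
degree 2: 18−7−10 = 1 → Ȟ^2 ≅ Z/3


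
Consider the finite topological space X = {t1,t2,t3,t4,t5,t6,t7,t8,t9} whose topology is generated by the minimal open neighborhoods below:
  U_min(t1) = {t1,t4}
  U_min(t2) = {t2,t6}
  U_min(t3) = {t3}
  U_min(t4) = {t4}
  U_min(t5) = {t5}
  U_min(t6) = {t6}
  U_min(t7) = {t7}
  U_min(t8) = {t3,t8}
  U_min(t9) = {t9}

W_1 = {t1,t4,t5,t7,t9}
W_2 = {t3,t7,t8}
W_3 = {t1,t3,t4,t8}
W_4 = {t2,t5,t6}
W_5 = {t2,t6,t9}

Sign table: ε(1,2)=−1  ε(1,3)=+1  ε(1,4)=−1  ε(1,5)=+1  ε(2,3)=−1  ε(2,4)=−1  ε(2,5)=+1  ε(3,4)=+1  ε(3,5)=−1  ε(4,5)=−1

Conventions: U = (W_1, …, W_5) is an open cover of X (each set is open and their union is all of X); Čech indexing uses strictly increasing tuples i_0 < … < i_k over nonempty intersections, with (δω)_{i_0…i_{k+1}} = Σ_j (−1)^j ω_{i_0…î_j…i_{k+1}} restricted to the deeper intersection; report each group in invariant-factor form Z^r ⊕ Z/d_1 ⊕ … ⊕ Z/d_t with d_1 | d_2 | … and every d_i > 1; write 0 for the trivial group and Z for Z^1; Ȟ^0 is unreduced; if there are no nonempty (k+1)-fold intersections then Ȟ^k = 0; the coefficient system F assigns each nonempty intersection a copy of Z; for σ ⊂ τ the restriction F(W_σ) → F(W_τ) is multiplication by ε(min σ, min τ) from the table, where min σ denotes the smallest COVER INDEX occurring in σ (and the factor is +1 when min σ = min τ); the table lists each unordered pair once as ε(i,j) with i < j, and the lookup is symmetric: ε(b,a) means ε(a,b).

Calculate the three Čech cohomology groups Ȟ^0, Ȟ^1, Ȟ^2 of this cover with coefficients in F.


Ȟ^0 ≅ Z, Ȟ^1 ≅ Z^2, Ȟ^2 ≅ 0

nerve simplices:
  W12={t7} W13={t1,t4} W14={t5} W15={t9} W23={t3,t8} W45={t2,t6}
C dims 5,6; δ0: rk 4, SNF 1^4
degree 0: 5−4−0 = 1 → Ȟ^0 ≅ Z
degree 1: 6−0−4 = 2 → Ȟ^1 ≅ Z^2
degree 2: 0−0−0 = 0 → Ȟ^2 ≅ 0


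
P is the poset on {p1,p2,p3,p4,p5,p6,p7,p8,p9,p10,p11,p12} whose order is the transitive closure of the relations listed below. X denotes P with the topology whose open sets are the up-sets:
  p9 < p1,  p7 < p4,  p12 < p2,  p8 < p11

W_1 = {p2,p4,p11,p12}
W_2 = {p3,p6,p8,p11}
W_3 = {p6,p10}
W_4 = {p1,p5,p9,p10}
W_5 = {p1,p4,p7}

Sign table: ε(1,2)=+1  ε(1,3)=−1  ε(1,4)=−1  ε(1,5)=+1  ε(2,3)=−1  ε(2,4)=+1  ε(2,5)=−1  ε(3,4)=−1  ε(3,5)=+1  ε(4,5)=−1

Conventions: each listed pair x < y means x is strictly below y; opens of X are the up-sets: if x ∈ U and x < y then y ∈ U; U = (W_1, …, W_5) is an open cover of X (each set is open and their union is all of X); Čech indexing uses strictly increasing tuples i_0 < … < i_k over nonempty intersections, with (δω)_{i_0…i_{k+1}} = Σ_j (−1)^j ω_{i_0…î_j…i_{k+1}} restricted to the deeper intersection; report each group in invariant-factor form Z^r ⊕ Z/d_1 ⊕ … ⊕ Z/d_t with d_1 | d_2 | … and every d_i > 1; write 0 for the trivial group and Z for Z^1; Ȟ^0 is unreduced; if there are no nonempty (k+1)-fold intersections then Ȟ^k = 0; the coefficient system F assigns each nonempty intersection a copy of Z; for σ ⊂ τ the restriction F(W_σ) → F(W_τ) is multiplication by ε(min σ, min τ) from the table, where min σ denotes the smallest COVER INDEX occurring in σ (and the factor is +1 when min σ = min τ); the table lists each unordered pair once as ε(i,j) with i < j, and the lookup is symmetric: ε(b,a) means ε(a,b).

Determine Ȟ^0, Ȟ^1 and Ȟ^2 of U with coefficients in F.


Ȟ^0(U;F) ≅ 0, Ȟ^1(U;F) ≅ Z/2 and Ȟ^2(U;F) ≅ 0

nonempty intersections:
  W12={p11} W15={p4} W23={p6} W34={p10} W45={p1}
C dims 5,5; δ0: rk 5, SNF 1^4·2
Ȟ^0: (5−5)−0=0 ⇒ 0
Ȟ^1: (5−0)−5=0 plus torsion [2] ⇒ Z/2
Ȟ^2: (0−0)−0=0 ⇒ 0


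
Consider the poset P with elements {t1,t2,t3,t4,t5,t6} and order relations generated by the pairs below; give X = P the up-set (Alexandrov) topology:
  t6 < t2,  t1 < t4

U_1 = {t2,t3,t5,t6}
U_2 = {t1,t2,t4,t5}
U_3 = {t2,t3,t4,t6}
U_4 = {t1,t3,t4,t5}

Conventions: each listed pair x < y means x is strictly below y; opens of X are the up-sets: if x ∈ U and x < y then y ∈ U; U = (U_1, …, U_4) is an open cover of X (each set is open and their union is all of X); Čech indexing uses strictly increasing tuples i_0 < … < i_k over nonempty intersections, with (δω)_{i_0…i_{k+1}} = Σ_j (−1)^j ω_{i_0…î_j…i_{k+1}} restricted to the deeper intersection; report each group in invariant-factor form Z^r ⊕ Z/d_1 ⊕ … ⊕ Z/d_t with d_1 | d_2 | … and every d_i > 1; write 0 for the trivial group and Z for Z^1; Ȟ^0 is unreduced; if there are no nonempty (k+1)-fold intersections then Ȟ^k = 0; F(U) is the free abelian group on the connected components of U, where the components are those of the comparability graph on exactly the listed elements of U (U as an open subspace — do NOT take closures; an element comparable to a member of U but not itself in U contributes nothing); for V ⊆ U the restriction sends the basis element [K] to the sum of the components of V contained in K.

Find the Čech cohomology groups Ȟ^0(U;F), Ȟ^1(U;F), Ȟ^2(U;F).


Ȟ^0 = Z^4,  Ȟ^1 = 0,  Ȟ^2 = 0

intersection data:
  U12={t2,t5} U13={t2,t3,t6} U14={t3,t5} U23={t2,t4} U24={t1,t4,t5} U34={t3,t4}
  U123={t2} U124={t5} U134={t3} U234={t4}
components per intersection:
  U1: {t2,t6} {t3} {t5}
  U2: {t1,t4} {t2} {t5}
  U3: {t2,t6} {t3} {t4}
  U4: {t1,t4} {t3} {t5}
  U12: {t2} {t5}
  U13: {t2,t6} {t3}
  U14: {t3} {t5}
  U23: {t2} {t4}
  U24: {t1,t4} {t5}
  U34: {t3} {t4}
  U123: {t2}
  U124: {t5}
  U134: {t3}
  U234: {t4}
C dims 12,12,4; δ0: rk 8, SNF 1^8; δ1: rk 4, SNF 1^4
Ȟ^0 = (12 − 8) − 0 = 4, so Ȟ^0 ≅ Z^4
Ȟ^1 = (12 − 4) − 8 = 0, so Ȟ^1 ≅ 0
Ȟ^2 = (4 − 0) − 4 = 0, so Ȟ^2 ≅ 0


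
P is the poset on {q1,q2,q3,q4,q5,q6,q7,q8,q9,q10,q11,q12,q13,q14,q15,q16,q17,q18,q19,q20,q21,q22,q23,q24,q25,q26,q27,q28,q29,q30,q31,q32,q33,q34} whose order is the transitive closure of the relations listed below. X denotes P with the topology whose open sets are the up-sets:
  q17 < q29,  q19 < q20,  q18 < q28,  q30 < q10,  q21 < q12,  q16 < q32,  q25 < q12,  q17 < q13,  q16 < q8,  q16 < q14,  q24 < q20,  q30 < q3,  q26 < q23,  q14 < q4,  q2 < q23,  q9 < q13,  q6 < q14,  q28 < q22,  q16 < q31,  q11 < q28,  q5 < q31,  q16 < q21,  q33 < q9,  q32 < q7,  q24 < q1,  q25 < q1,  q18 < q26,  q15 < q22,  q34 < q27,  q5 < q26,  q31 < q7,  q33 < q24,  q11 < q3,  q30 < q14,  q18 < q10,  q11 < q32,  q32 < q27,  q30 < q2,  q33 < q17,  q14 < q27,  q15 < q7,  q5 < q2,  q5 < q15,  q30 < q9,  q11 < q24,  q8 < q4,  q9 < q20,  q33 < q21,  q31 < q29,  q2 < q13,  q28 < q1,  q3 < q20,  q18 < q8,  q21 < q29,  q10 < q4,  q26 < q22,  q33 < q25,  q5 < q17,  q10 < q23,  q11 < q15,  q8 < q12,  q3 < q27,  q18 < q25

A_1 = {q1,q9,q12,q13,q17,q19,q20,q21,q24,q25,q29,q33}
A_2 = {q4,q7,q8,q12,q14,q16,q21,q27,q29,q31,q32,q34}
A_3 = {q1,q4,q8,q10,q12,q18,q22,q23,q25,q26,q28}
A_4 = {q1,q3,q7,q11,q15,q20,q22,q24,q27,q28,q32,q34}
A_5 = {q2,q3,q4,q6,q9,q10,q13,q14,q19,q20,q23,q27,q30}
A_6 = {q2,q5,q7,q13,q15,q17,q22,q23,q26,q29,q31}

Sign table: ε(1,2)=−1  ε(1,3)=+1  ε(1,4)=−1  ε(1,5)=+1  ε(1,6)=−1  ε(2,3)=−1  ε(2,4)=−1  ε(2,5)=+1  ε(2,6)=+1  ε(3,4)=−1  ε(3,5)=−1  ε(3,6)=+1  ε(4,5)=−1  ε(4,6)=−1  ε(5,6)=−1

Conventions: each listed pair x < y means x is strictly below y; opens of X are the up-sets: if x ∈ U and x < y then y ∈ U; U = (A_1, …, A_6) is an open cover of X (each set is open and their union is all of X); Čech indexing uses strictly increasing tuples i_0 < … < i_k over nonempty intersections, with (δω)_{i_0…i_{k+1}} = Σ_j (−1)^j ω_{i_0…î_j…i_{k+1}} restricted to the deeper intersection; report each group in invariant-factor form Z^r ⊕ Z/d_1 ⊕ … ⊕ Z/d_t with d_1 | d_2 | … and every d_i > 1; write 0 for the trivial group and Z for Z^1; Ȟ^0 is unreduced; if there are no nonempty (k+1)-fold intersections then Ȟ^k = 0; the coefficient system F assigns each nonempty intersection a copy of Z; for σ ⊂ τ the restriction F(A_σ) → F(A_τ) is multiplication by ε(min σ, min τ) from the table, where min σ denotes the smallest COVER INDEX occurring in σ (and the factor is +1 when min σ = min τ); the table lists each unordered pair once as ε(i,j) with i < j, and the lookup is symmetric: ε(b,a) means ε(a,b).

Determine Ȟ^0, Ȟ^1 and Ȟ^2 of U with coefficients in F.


Ȟ^0 = 0,  Ȟ^1 = Z/2,  Ȟ^2 = Z

nonempty overlaps:
  A12={q12,q21,q29} A13={q1,q12,q25} A14={q1,q20,q24} A15={q9,q13,q19,q20} A16={q13,q17,q29} A23={q4,q8,q12} A24={q7,q27,q32,q34} A25={q4,q14,q27} A26={q7,q29,q31} A34={q1,q22,q28} A35={q4,q10,q23} A36={q22,q23,q26} A45={q3,q20,q27} A46={q7,q15,q22} A56={q2,q13,q23}
  A123={q12} A126={q29} A134={q1} A145={q20} A156={q13} A235={q4} A245={q27} A246={q7} A346={q22} A356={q23}
C dims 6,15,10; δ0: rk 6, SNF 1^5·2; δ1: rk 9, SNF 1^9
degree 0: 6−6−0 = 0 → Ȟ^0 ≅ 0
degree 1: 15−9−6 = 0 plus torsion [2] → Ȟ^1 ≅ Z/2
degree 2: 10−0−9 = 1 → Ȟ^2 ≅ Z


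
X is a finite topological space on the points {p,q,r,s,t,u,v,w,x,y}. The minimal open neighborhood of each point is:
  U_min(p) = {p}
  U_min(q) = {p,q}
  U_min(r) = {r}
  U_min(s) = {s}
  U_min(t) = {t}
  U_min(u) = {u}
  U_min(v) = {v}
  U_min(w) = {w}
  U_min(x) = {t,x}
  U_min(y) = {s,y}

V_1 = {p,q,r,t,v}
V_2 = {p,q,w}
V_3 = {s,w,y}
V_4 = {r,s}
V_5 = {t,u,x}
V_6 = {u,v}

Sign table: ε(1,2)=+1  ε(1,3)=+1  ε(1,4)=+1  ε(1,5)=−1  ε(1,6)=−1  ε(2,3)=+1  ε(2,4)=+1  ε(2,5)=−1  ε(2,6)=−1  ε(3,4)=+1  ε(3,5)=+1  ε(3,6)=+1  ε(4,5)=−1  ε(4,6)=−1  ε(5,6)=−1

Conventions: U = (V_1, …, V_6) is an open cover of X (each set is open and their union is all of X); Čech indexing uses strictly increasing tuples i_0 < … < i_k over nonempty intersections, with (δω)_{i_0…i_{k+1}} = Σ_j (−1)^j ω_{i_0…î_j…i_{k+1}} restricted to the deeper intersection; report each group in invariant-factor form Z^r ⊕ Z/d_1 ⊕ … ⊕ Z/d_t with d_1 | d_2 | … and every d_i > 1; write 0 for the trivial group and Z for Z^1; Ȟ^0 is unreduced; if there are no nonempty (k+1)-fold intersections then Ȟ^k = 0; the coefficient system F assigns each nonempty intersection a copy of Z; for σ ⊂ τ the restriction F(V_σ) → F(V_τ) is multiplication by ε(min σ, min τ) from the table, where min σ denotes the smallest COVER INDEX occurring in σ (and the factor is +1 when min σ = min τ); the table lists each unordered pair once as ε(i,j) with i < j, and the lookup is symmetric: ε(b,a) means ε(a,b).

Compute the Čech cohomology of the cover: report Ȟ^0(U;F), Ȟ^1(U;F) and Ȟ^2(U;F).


Ȟ^0 = 0; Ȟ^1 = Z ⊕ Z/2; Ȟ^2 = 0

nerve simplices:
  V12={p,q} V14={r} V15={t} V16={v} V23={w} V34={s} V56={u}
C dims 6,7; δ0: rk 6, SNF 1^5·2
degree 0: 6−6−0 = 0 → Ȟ^0 ≅ 0
degree 1: 7−0−6 = 1 plus torsion [2] → Ȟ^1 ≅ Z ⊕ Z/2
degree 2: 0−0−0 = 0 → Ȟ^2 ≅ 0


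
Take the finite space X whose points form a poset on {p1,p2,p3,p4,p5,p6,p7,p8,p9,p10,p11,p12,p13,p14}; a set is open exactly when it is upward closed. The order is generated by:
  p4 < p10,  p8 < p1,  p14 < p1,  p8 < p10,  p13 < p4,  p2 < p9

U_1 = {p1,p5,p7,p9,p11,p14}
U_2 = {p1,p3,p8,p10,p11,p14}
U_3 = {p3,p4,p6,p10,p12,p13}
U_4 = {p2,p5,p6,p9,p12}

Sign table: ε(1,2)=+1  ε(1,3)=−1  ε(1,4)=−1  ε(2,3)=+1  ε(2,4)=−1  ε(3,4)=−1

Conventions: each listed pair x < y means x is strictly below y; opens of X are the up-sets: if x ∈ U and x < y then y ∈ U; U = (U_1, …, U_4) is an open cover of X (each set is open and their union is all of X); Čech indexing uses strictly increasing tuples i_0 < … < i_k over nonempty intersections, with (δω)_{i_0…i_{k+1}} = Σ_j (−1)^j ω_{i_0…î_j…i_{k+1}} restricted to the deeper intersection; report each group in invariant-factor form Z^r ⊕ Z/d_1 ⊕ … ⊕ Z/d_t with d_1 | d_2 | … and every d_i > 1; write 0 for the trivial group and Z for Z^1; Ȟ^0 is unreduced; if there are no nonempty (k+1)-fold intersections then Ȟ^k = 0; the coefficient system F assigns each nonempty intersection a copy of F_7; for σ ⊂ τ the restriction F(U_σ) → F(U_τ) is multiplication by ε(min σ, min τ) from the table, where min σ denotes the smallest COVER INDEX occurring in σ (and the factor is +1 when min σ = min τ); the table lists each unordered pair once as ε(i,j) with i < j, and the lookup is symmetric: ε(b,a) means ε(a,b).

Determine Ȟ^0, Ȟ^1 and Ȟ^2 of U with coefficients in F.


nonempty intersections:
  U12={p1,p11,p14} U14={p5,p9} U23={p3,p10} U34={p6,p12}
C dims 4,4; δ0: rk_F7 3
Ȟ^0: (4−3)−0=1 ⇒ Z/7
Ȟ^1: (4−0)−3=1 ⇒ Z/7
Ȟ^2: (0−0)−0=0 ⇒ 0

Ȟ^0 = Z/7,  Ȟ^1 = Z/7,  Ȟ^2 = 0


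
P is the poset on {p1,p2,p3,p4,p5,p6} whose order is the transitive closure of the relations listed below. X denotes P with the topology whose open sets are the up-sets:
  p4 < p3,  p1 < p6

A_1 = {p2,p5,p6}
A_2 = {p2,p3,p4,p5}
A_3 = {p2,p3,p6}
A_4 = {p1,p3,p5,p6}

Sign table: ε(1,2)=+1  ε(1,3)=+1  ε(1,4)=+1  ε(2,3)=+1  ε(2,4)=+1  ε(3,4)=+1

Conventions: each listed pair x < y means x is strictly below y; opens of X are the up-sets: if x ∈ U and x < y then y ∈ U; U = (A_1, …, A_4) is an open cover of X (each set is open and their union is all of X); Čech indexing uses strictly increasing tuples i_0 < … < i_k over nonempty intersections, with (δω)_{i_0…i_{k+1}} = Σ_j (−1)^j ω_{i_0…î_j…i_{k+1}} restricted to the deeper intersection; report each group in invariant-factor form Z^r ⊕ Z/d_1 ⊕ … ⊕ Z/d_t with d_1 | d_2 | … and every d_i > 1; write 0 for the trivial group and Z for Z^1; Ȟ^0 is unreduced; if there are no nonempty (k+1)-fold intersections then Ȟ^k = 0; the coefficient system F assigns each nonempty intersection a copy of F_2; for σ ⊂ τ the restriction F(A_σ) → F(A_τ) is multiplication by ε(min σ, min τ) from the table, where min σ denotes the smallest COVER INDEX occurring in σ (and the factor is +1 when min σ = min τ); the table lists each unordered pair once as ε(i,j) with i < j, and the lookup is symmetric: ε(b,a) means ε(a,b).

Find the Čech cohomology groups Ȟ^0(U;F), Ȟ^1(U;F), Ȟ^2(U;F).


nonempty overlaps:
  A12={p2,p5} A13={p2,p6} A14={p5,p6} A23={p2,p3} A24={p3,p5} A34={p3,p6}
  A123={p2} A124={p5} A134={p6} A234={p3}
C dims 4,6,4; δ0: rk_F2 3; δ1: rk_F2 3
degree 0: 4−3−0 = 1 → Ȟ^0 ≅ Z/2
degree 1: 6−3−3 = 0 → Ȟ^1 ≅ 0
degree 2: 4−0−3 = 1 → Ȟ^2 ≅ Z/2

Ȟ^0 = Z/2,  Ȟ^1 = 0,  Ȟ^2 = Z/2


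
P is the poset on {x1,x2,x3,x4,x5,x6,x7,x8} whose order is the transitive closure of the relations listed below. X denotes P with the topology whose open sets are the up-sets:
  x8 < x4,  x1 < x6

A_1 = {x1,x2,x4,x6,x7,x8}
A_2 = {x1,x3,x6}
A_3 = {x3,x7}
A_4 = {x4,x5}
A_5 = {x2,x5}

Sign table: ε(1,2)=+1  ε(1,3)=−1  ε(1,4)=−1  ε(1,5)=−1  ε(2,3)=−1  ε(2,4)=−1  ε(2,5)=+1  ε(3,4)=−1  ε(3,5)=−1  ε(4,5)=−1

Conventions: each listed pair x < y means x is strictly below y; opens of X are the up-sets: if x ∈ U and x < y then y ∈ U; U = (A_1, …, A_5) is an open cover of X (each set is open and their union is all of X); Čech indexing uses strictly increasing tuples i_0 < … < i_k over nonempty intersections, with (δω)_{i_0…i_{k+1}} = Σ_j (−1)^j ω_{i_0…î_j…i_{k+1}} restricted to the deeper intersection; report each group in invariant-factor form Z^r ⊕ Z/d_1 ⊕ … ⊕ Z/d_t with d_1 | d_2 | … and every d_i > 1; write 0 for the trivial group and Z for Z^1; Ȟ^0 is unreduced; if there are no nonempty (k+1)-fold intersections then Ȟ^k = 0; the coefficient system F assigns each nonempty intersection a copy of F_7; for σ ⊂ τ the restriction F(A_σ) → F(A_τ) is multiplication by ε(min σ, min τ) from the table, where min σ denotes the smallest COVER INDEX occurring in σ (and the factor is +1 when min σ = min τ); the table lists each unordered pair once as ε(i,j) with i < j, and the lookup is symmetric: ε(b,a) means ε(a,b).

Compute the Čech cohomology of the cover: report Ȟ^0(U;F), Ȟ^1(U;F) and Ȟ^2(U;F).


Ȟ^0(U;F) ≅ 0, Ȟ^1(U;F) ≅ Z/7, Ȟ^2(U;F) ≅ 0

nonempty intersections:
  A12={x1,x6} A13={x7} A14={x4} A15={x2} A23={x3} A45={x5}
C dims 5,6; δ0: rk_F7 5
Ȟ^0: (5−5)−0=0 ⇒ 0
Ȟ^1: (6−0)−5=1 ⇒ Z/7
Ȟ^2: (0−0)−0=0 ⇒ 0


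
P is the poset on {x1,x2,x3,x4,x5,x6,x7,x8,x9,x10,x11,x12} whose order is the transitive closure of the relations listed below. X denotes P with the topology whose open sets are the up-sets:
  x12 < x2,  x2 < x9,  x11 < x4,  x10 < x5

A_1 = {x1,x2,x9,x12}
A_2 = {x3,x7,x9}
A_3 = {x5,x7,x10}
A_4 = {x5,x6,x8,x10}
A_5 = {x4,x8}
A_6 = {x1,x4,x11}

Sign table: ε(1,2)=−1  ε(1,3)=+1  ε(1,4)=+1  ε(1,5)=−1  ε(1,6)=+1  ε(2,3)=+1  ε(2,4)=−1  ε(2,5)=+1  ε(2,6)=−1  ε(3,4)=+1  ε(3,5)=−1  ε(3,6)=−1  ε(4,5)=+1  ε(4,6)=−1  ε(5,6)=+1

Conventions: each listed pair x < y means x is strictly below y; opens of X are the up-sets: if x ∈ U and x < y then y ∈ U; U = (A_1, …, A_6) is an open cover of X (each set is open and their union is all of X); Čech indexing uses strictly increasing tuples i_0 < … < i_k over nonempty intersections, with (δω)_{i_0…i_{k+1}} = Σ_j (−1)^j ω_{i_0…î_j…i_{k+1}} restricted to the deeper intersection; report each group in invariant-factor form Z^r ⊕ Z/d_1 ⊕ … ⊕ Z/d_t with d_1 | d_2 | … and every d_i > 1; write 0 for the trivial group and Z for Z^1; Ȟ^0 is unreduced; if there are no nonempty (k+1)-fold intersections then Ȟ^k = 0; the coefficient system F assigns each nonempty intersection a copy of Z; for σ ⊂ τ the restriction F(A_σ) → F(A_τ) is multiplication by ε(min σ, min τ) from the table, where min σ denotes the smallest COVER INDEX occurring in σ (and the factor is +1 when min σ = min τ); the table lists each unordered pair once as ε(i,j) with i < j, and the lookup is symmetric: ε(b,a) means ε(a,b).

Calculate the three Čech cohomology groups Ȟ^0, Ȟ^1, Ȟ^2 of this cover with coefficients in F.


Ȟ^0 = 0; Ȟ^1 = Z/2; Ȟ^2 = 0

intersection data:
  A12={x9} A16={x1} A23={x7} A34={x5,x10} A45={x8} A56={x4}
C dims 6,6; δ0: rk 6, SNF 1^5·2
Ȟ^0 = (6 − 6) − 0 = 0, so Ȟ^0 ≅ 0
Ȟ^1 = (6 − 0) − 6 = 0 plus torsion [2], so Ȟ^1 ≅ Z/2
Ȟ^2 = (0 − 0) − 0 = 0, so Ȟ^2 ≅ 0


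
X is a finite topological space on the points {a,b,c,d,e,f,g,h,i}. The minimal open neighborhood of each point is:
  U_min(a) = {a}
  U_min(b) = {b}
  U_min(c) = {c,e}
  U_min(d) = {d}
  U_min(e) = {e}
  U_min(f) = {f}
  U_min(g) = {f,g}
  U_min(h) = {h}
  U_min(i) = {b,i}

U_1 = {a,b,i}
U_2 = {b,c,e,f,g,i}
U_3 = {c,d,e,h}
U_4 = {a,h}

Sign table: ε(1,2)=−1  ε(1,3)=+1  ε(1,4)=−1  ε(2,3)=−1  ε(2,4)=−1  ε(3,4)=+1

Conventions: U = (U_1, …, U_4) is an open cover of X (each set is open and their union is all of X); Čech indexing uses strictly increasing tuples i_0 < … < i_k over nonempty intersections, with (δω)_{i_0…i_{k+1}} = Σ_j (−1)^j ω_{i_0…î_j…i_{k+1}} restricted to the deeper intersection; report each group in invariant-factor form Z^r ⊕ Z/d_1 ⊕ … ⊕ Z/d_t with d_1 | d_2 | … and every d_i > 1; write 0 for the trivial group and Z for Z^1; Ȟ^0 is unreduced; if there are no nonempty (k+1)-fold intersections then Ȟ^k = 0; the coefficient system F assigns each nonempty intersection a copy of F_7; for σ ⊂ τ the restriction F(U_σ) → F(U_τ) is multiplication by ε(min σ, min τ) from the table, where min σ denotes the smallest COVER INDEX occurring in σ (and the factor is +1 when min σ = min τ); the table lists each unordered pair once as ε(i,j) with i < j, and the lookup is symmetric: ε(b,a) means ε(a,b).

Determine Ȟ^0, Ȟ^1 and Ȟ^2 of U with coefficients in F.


cover nerve:
  U12={b,i} U14={a} U23={c,e} U34={h}
C dims 4,4; δ0: rk_F7 4
Ȟ^0: (4−4)−0=0 ⇒ 0
Ȟ^1: (4−0)−4=0 ⇒ 0
Ȟ^2: (0−0)−0=0 ⇒ 0

Ȟ^0 = 0, Ȟ^1 = 0 and Ȟ^2 = 0


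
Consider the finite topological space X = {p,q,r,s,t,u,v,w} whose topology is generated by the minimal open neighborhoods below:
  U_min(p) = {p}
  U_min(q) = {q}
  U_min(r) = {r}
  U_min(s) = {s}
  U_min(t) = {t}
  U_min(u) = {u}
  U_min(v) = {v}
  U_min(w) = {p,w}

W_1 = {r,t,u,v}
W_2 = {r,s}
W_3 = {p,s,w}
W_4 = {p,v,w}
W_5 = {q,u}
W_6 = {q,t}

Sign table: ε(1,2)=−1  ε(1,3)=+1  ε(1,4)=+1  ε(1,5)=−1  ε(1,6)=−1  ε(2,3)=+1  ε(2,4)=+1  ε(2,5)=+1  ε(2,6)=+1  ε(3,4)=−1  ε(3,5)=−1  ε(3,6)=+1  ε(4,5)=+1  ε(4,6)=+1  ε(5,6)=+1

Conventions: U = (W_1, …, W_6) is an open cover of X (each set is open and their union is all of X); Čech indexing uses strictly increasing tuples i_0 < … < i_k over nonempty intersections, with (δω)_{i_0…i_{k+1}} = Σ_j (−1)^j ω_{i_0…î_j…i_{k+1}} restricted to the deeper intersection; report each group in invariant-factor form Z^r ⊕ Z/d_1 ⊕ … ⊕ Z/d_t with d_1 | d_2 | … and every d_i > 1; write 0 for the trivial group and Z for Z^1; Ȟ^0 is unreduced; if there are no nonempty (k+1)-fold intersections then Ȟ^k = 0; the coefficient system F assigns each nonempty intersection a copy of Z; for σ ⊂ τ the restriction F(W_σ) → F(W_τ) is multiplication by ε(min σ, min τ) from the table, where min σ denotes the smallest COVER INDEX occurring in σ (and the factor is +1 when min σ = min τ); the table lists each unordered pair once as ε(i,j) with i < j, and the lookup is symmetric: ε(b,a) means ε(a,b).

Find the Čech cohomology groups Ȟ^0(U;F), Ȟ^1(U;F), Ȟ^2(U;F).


Ȟ^0(U;F) ≅ Z,  Ȟ^1(U;F) ≅ Z^2,  Ȟ^2(U;F) ≅ 0

nonempty intersections:
  W12={r} W14={v} W15={u} W16={t} W23={s} W34={p,w} W56={q}
C dims 6,7; δ0: rk 5, SNF 1^5
Ȟ^0: (6−5)−0=1 ⇒ Z
Ȟ^1: (7−0)−5=2 ⇒ Z^2
Ȟ^2: (0−0)−0=0 ⇒ 0


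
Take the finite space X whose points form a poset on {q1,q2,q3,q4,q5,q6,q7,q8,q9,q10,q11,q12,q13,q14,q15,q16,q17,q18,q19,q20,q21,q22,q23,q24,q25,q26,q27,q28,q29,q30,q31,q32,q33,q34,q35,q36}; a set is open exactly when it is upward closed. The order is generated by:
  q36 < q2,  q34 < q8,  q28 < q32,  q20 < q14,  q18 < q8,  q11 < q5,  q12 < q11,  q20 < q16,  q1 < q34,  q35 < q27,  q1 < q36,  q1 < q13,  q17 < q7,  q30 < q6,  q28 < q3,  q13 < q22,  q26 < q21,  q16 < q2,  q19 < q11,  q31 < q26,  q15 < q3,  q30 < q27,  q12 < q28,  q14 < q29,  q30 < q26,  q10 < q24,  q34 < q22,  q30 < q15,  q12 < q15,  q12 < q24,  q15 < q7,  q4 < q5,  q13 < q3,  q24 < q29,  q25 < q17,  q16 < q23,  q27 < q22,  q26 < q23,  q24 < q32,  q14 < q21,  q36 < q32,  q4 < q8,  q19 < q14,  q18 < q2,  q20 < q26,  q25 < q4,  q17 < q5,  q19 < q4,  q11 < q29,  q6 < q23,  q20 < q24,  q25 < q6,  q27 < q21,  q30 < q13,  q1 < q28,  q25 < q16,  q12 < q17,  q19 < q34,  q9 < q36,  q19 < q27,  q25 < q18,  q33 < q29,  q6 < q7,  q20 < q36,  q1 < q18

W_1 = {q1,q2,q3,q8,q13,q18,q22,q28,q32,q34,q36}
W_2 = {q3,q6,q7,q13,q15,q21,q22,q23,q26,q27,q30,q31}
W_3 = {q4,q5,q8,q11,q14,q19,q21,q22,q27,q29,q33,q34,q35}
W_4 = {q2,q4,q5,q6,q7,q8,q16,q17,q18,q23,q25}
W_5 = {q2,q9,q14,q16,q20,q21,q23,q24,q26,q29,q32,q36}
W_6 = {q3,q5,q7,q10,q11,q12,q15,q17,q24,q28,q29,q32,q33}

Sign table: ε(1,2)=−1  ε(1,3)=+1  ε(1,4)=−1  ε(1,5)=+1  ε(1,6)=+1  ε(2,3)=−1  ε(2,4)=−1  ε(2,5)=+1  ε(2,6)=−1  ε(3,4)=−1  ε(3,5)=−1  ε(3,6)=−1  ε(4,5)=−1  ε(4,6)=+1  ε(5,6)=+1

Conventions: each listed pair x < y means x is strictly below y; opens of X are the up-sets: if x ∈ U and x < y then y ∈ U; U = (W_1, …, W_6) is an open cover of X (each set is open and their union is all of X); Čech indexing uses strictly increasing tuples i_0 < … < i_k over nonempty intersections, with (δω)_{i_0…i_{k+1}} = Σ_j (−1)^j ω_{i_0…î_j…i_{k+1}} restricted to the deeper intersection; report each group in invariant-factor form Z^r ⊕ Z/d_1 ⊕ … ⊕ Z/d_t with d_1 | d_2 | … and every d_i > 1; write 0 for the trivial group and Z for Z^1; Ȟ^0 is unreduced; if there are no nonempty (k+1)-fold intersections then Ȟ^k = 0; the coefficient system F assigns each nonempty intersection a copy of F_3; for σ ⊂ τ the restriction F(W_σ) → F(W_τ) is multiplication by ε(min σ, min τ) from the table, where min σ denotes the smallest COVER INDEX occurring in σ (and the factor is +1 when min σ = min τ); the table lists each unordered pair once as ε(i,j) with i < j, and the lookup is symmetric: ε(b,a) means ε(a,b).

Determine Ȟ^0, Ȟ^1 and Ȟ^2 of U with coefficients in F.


Ȟ^0 = 0, Ȟ^1 = 0 and Ȟ^2 = Z/3

nonempty intersections:
  W12={q3,q13,q22} W13={q8,q22,q34} W14={q2,q8,q18} W15={q2,q32,q36} W16={q3,q28,q32} W23={q21,q22,q27} W24={q6,q7,q23} W25={q21,q23,q26} W26={q3,q7,q15} W34={q4,q5,q8} W35={q14,q21,q29} W36={q5,q11,q29,q33} W45={q2,q16,q23} W46={q5,q7,q17} W56={q24,q29,q32}
  W123={q22} W126={q3} W134={q8} W145={q2} W156={q32} W235={q21} W245={q23} W246={q7} W346={q5} W356={q29}
C dims 6,15,10; δ0: rk_F3 6; δ1: rk_F3 9
Ȟ^0: (6−6)−0=0 ⇒ 0
Ȟ^1: (15−9)−6=0 ⇒ 0
Ȟ^2: (10−0)−9=1 ⇒ Z/3


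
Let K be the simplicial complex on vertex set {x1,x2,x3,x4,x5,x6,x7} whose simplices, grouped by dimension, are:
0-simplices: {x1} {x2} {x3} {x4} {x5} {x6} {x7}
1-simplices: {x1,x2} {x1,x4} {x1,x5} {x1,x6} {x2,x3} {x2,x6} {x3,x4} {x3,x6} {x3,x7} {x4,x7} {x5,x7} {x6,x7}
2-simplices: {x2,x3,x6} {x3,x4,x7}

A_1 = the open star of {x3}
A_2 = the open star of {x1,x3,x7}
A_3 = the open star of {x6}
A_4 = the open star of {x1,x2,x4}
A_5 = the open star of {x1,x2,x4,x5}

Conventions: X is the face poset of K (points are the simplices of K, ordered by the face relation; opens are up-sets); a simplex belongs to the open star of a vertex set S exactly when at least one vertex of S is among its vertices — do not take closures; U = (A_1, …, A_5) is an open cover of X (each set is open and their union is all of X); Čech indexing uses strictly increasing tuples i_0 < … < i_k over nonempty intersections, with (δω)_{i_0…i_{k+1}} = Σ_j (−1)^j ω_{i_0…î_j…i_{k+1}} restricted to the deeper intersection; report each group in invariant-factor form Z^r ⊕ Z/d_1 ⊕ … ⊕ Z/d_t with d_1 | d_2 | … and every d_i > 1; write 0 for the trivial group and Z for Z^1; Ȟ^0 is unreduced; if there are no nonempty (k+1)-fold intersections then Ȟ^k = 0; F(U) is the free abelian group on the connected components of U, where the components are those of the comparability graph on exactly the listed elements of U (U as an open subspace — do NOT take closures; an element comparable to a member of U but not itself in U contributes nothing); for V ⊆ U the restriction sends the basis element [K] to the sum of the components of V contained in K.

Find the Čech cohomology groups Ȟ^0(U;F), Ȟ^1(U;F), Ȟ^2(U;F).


Ȟ^0 = Z, Ȟ^1 = Z^4, Ȟ^2 = 0

intersection data:
  A1={{x3},{x2,x3},{x3,x4},{x3,x6},{x3,x7},{x2,x3,x6},{x3,x4,x7}} A2={{x1},{x3},{x7},{x1,x2},{x1,x4},{x1,x5},{x1,x6},{x2,x3},{x3,x4},{x3,x6},{x3,x7},{x4,x7},{x5,x7},{x6,x7},{x2,x3,x6},{x3,x4,x7}} A3={{x6},{x1,x6},{x2,x6},{x3,x6},{x6,x7},{x2,x3,x6}} A4={{x1},{x2},{x4},{x1,x2},{x1,x4},{x1,x5},{x1,x6},{x2,x3},{x2,x6},{x3,x4},{x4,x7},{x2,x3,x6},{x3,x4,x7}} A5={{x1},{x2},{x4},{x5},{x1,x2},{x1,x4},{x1,x5},{x1,x6},{x2,x3},{x2,x6},{x3,x4},{x4,x7},{x5,x7},{x2,x3,x6},{x3,x4,x7}}
  A12={{x3},{x2,x3},{x3,x4},{x3,x6},{x3,x7},{x2,x3,x6},{x3,x4,x7}} A13={{x3,x6},{x2,x3,x6}} A14={{x2,x3},{x3,x4},{x2,x3,x6},{x3,x4,x7}} A15={{x2,x3},{x3,x4},{x2,x3,x6},{x3,x4,x7}} A23={{x1,x6},{x3,x6},{x6,x7},{x2,x3,x6}} A24={{x1},{x1,x2},{x1,x4},{x1,x5},{x1,x6},{x2,x3},{x3,x4},{x4,x7},{x2,x3,x6},{x3,x4,x7}} A25={{x1},{x1,x2},{x1,x4},{x1,x5},{x1,x6},{x2,x3},{x3,x4},{x4,x7},{x5,x7},{x2,x3,x6},{x3,x4,x7}} A34={{x1,x6},{x2,x6},{x2,x3,x6}} A35={{x1,x6},{x2,x6},{x2,x3,x6}} A45={{x1},{x2},{x4},{x1,x2},{x1,x4},{x1,x5},{x1,x6},{x2,x3},{x2,x6},{x3,x4},{x4,x7},{x2,x3,x6},{x3,x4,x7}}
  A123={{x3,x6},{x2,x3,x6}} A124={{x2,x3},{x3,x4},{x2,x3,x6},{x3,x4,x7}} A125={{x2,x3},{x3,x4},{x2,x3,x6},{x3,x4,x7}} A134={{x2,x3,x6}} A135={{x2,x3,x6}} A145={{x2,x3},{x3,x4},{x2,x3,x6},{x3,x4,x7}} A234={{x1,x6},{x2,x3,x6}} A235={{x1,x6},{x2,x3,x6}} A245={{x1},{x1,x2},{x1,x4},{x1,x5},{x1,x6},{x2,x3},{x3,x4},{x4,x7},{x2,x3,x6},{x3,x4,x7}} A345={{x1,x6},{x2,x6},{x2,x3,x6}}
  A1234={{x2,x3,x6}} A1235={{x2,x3,x6}} A1245={{x2,x3},{x3,x4},{x2,x3,x6},{x3,x4,x7}} A1345={{x2,x3,x6}} A2345={{x1,x6},{x2,x3,x6}}
  A12345={{x2,x3,x6}}
components per intersection:
  A1: {{x3},{x2,x3},{x3,x4},{x3,x6},{x3,x7},{x2,x3,x6},{x3,x4,x7}}
  A2: {{x1},{x1,x2},{x1,x4},{x1,x5},{x1,x6}} {{x3},{x7},{x2,x3},{x3,x4},{x3,x6},{x3,x7},{x4,x7},{x5,x7},{x6,x7},{x2,x3,x6},{x3,x4,x7}}
  A3: {{x6},{x1,x6},{x2,x6},{x3,x6},{x6,x7},{x2,x3,x6}}
  A4: {{x1},{x2},{x4},{x1,x2},{x1,x4},{x1,x5},{x1,x6},{x2,x3},{x2,x6},{x3,x4},{x4,x7},{x2,x3,x6},{x3,x4,x7}}
  A5: {{x1},{x2},{x4},{x5},{x1,x2},{x1,x4},{x1,x5},{x1,x6},{x2,x3},{x2,x6},{x3,x4},{x4,x7},{x5,x7},{x2,x3,x6},{x3,x4,x7}}
  A12: {{x3},{x2,x3},{x3,x4},{x3,x6},{x3,x7},{x2,x3,x6},{x3,x4,x7}}
  A13: {{x3,x6},{x2,x3,x6}}
  A14: {{x2,x3},{x2,x3,x6}} {{x3,x4},{x3,x4,x7}}
  A15: {{x2,x3},{x2,x3,x6}} {{x3,x4},{x3,x4,x7}}
  A23: {{x1,x6}} {{x3,x6},{x2,x3,x6}} {{x6,x7}}
  A24: {{x1},{x1,x2},{x1,x4},{x1,x5},{x1,x6}} {{x2,x3},{x2,x3,x6}} {{x3,x4},{x4,x7},{x3,x4,x7}}
  A25: {{x1},{x1,x2},{x1,x4},{x1,x5},{x1,x6}} {{x2,x3},{x2,x3,x6}} {{x3,x4},{x4,x7},{x3,x4,x7}} {{x5,x7}}
  A34: {{x1,x6}} {{x2,x6},{x2,x3,x6}}
  A35: {{x1,x6}} {{x2,x6},{x2,x3,x6}}
  A45: {{x1},{x2},{x4},{x1,x2},{x1,x4},{x1,x5},{x1,x6},{x2,x3},{x2,x6},{x3,x4},{x4,x7},{x2,x3,x6},{x3,x4,x7}}
  A123: {{x3,x6},{x2,x3,x6}}
  A124: {{x2,x3},{x2,x3,x6}} {{x3,x4},{x3,x4,x7}}
  A125: {{x2,x3},{x2,x3,x6}} {{x3,x4},{x3,x4,x7}}
  A134: {{x2,x3,x6}}
  A135: {{x2,x3,x6}}
  A145: {{x2,x3},{x2,x3,x6}} {{x3,x4},{x3,x4,x7}}
  A234: {{x1,x6}} {{x2,x3,x6}}
  A235: {{x1,x6}} {{x2,x3,x6}}
  A245: {{x1},{x1,x2},{x1,x4},{x1,x5},{x1,x6}} {{x2,x3},{x2,x3,x6}} {{x3,x4},{x4,x7},{x3,x4,x7}}
  A345: {{x1,x6}} {{x2,x6},{x2,x3,x6}}
  A1234: {{x2,x3,x6}}
  A1235: {{x2,x3,x6}}
  A1245: {{x2,x3},{x2,x3,x6}} {{x3,x4},{x3,x4,x7}}
  A1345: {{x2,x3,x6}}
  A2345: {{x1,x6}} {{x2,x3,x6}}
  A12345: {{x2,x3,x6}}
C dims 6,21,18,7; δ0: rk 5, SNF 1^5; δ1: rk 12, SNF 1^12; δ2: rk 6, SNF 1^6
Ȟ^0 = (6 − 5) − 0 = 1, so Ȟ^0 ≅ Z
Ȟ^1 = (21 − 12) − 5 = 4, so Ȟ^1 ≅ Z^4
Ȟ^2 = (18 − 6) − 12 = 0, so Ȟ^2 ≅ 0


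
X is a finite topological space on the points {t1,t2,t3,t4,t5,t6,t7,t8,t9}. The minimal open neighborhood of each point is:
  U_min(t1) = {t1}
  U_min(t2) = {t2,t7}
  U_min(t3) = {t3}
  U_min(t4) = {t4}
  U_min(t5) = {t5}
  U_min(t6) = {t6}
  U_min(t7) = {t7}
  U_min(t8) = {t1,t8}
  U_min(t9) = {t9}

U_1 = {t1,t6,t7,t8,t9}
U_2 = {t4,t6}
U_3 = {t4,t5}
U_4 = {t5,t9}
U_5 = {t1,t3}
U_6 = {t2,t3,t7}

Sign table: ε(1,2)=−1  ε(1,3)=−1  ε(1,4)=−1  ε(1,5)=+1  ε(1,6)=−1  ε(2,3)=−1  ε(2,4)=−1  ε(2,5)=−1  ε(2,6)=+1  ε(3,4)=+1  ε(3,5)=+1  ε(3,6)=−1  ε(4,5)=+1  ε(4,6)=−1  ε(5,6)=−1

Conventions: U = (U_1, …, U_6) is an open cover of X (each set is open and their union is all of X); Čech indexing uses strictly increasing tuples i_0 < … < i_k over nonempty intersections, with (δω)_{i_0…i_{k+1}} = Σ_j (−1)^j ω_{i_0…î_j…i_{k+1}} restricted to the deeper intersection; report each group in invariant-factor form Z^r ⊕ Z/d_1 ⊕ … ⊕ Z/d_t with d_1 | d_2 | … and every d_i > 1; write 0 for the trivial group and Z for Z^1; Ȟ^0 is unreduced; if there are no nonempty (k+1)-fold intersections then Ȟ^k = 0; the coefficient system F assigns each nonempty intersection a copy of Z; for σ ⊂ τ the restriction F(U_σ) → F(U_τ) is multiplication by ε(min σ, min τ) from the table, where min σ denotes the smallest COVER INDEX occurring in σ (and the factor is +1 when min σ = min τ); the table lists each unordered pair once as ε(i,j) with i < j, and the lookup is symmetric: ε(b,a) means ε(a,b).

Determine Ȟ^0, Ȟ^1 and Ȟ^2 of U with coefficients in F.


nerve simplices:
  U12={t6} U14={t9} U15={t1} U16={t7} U23={t4} U34={t5} U56={t3}
C dims 6,7; δ0: rk 6, SNF 1^5·2
degree 0: 6−6−0 = 0 → Ȟ^0 ≅ 0
degree 1: 7−0−6 = 1 plus torsion [2] → Ȟ^1 ≅ Z ⊕ Z/2
degree 2: 0−0−0 = 0 → Ȟ^2 ≅ 0

Ȟ^0(U;F) ≅ 0, Ȟ^1(U;F) ≅ Z ⊕ Z/2, Ȟ^2(U;F) ≅ 0


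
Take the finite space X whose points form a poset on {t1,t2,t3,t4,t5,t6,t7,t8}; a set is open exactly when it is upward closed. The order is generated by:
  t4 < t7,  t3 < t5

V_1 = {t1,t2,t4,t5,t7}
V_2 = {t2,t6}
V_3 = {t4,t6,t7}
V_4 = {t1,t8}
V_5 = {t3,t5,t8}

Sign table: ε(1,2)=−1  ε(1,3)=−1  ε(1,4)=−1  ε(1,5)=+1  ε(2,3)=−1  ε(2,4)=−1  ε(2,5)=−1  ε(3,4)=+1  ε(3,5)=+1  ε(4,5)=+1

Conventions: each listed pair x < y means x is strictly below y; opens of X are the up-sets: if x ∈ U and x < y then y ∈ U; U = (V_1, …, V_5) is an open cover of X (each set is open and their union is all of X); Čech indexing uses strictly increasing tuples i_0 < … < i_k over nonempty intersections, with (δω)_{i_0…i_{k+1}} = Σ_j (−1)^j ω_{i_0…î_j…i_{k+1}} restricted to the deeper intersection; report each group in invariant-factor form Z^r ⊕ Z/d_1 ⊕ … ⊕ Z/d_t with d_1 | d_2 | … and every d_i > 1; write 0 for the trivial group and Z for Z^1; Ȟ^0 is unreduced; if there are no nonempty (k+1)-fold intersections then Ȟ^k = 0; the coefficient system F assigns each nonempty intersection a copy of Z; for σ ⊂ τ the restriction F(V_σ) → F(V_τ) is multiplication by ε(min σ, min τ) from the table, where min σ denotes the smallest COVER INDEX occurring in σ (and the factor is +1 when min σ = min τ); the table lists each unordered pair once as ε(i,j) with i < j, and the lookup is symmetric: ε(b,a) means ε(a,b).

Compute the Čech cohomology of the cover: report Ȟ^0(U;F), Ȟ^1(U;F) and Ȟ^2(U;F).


Ȟ^0 ≅ 0; Ȟ^1 ≅ Z ⊕ Z/2; Ȟ^2 ≅ 0

nonempty overlaps:
  V12={t2} V13={t4,t7} V14={t1} V15={t5} V23={t6} V45={t8}
C dims 5,6; δ0: rk 5, SNF 1^4·2
degree 0: 5−5−0 = 0 → Ȟ^0 ≅ 0
degree 1: 6−0−5 = 1 plus torsion [2] → Ȟ^1 ≅ Z ⊕ Z/2
degree 2: 0−0−0 = 0 → Ȟ^2 ≅ 0
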